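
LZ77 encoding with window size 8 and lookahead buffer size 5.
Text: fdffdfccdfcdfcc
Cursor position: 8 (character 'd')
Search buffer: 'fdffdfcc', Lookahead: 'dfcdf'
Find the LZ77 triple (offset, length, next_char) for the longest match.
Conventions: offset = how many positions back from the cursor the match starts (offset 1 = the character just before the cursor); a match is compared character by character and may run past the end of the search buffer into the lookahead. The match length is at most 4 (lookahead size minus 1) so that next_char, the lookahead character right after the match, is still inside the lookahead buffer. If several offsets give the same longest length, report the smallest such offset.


Try each offset into the search buffer:
  offset=1 (pos 7, char 'c'): match length 0
  offset=2 (pos 6, char 'c'): match length 0
  offset=3 (pos 5, char 'f'): match length 0
  offset=4 (pos 4, char 'd'): match length 3
  offset=5 (pos 3, char 'f'): match length 0
  offset=6 (pos 2, char 'f'): match length 0
  offset=7 (pos 1, char 'd'): match length 2
  offset=8 (pos 0, char 'f'): match length 0
Longest match has length 3 at offset 4.
next_char = character at position 8 + 3 = 11 -> 'd'

Best match: offset=4, length=3 (matching 'dfc' starting at position 4)
LZ77 triple: (4, 3, 'd')


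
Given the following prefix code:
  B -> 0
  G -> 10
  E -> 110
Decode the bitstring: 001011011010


Decoding step by step:
Bits 0 -> B
Bits 0 -> B
Bits 10 -> G
Bits 110 -> E
Bits 110 -> E
Bits 10 -> G


Decoded message: BBGEEG


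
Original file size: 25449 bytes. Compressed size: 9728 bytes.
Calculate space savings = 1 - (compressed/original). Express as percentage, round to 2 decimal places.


ratio = compressed/original = 9728/25449 = 0.382255
savings = 1 - ratio = 1 - 0.382255 = 0.617745
as a percentage: 0.617745 * 100 = 61.77%

Space savings = 1 - 9728/25449 = 61.77%


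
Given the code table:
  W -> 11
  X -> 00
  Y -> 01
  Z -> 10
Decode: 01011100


Decoding:
01 -> Y
01 -> Y
11 -> W
00 -> X


Result: YYWX


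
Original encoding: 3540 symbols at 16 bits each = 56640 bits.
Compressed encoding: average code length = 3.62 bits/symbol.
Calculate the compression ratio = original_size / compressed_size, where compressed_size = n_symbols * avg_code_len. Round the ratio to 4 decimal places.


original_size = n_symbols * orig_bits = 3540 * 16 = 56640 bits
compressed_size = n_symbols * avg_code_len = 3540 * 3.62 = 12814.8 bits
ratio = original_size / compressed_size = 56640 / 12814.8 = 4.4199

Compression ratio = 4.4199


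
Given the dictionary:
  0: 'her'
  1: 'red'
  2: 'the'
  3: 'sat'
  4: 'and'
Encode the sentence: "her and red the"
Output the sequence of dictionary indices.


Look up each word in the dictionary:
  'her' -> 0
  'and' -> 4
  'red' -> 1
  'the' -> 2

Encoded: [0, 4, 1, 2]


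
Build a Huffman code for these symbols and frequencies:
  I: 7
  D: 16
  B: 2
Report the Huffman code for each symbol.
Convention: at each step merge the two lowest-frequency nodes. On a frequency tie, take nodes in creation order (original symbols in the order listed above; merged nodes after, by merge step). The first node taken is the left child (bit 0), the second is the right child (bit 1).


Huffman tree construction:
Step 1: Merge B(2) + I(7) = 9
Step 2: Merge (B+I)(9) + D(16) = 25
Read each symbol's code off the tree from the root (left child = 0, right child = 1).

Codes:
  I: 01 (length 2)
  D: 1 (length 1)
  B: 00 (length 2)
Average code length: 34/25 = 1.3600 bits/symbol


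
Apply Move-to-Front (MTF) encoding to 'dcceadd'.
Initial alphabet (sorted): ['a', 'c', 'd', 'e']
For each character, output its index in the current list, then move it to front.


MTF encoding:
'd': index 2 in ['a', 'c', 'd', 'e'] -> ['d', 'a', 'c', 'e']
'c': index 2 in ['d', 'a', 'c', 'e'] -> ['c', 'd', 'a', 'e']
'c': index 0 in ['c', 'd', 'a', 'e'] -> ['c', 'd', 'a', 'e']
'e': index 3 in ['c', 'd', 'a', 'e'] -> ['e', 'c', 'd', 'a']
'a': index 3 in ['e', 'c', 'd', 'a'] -> ['a', 'e', 'c', 'd']
'd': index 3 in ['a', 'e', 'c', 'd'] -> ['d', 'a', 'e', 'c']
'd': index 0 in ['d', 'a', 'e', 'c'] -> ['d', 'a', 'e', 'c']


Output: [2, 2, 0, 3, 3, 3, 0]


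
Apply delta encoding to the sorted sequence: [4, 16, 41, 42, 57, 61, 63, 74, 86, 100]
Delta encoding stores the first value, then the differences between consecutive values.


First value: 4
Deltas:
  16 - 4 = 12
  41 - 16 = 25
  42 - 41 = 1
  57 - 42 = 15
  61 - 57 = 4
  63 - 61 = 2
  74 - 63 = 11
  86 - 74 = 12
  100 - 86 = 14


Delta encoded: [4, 12, 25, 1, 15, 4, 2, 11, 12, 14]


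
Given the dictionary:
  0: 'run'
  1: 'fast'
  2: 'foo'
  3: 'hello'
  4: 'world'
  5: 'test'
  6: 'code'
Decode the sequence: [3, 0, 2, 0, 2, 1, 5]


Look up each index in the dictionary:
  3 -> 'hello'
  0 -> 'run'
  2 -> 'foo'
  0 -> 'run'
  2 -> 'foo'
  1 -> 'fast'
  5 -> 'test'

Decoded: "hello run foo run foo fast test"


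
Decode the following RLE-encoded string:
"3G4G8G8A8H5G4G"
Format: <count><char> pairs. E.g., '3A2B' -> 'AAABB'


Expanding each <count><char> pair:
  3G -> 'GGG'
  4G -> 'GGGG'
  8G -> 'GGGGGGGG'
  8A -> 'AAAAAAAA'
  8H -> 'HHHHHHHH'
  5G -> 'GGGGG'
  4G -> 'GGGG'

Decoded = GGGGGGGGGGGGGGGAAAAAAAAHHHHHHHHGGGGGGGGG


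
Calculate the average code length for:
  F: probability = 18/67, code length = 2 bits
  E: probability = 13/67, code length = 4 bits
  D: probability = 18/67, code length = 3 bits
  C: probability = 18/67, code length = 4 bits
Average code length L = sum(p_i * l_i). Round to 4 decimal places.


Weighted contributions p_i * l_i:
  F: (18/67) * 2 = 36/67
  E: (13/67) * 4 = 52/67
  D: (18/67) * 3 = 54/67
  C: (18/67) * 4 = 72/67
Sum = (36 + 52 + 54 + 72)/67 = 214/67

L = 214/67 = 3.1940 bits/symbol


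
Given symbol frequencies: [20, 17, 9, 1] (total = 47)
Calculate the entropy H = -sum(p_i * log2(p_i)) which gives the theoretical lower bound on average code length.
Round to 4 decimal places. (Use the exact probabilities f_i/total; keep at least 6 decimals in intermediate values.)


Per-symbol terms -p_i * log2(p_i) with p_i = f_i/47:
  p = 20/47 = 0.425532: log2(p) = -1.232661, -p*log2(p) = 0.524536
  p = 17/47 = 0.361702: log2(p) = -1.467126, -p*log2(p) = 0.530663
  p = 9/47 = 0.191489: log2(p) = -2.384664, -p*log2(p) = 0.456638
  p = 1/47 = 0.021277: log2(p) = -5.554589, -p*log2(p) = 0.118183
H = 0.524536 + 0.530663 + 0.456638 + 0.118183 = 1.630020

H = 1.63 bits/symbol


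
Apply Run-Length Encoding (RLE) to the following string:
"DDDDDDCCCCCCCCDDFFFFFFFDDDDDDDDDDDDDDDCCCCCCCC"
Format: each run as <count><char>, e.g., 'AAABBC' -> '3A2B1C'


Scanning runs left to right:
  i=0: run of 'D' x 6 -> '6D'
  i=6: run of 'C' x 8 -> '8C'
  i=14: run of 'D' x 2 -> '2D'
  i=16: run of 'F' x 7 -> '7F'
  i=23: run of 'D' x 15 -> '15D'
  i=38: run of 'C' x 8 -> '8C'

RLE = 6D8C2D7F15D8C


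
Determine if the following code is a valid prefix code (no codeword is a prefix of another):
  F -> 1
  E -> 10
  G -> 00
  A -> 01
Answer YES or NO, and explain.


Checking each pair (does one codeword prefix another?):
  F='1' vs E='10': prefix -- VIOLATION

NO -- this is NOT a valid prefix code. F (1) is a prefix of E (10).


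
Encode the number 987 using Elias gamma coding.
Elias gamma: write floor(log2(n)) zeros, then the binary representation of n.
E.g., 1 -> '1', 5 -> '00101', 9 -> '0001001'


num_bits = floor(log2(987)) + 1 = 10
leading_zeros = num_bits - 1 = 9
binary(987) = 1111011011

Elias gamma(987) = '000000000' + '1111011011' = 0000000001111011011 (19 bits)


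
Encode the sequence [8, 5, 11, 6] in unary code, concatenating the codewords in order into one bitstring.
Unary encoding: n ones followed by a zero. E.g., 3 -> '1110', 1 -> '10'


Encode each number as n ones followed by a terminating 0:
  8 -> 111111110 (9 bits)
  5 -> 111110 (6 bits)
  11 -> 111111111110 (12 bits)
  6 -> 1111110 (7 bits)
Total length = 9 + 6 + 12 + 7 = 34 bits.

Unary([8, 5, 11, 6]) = 1111111101111101111111111101111110 (34 bits)


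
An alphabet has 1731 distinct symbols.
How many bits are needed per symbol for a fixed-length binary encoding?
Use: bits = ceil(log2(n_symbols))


log2(1731) = 10.7574
Bracket: 2^10 = 1024 < 1731 <= 2^11 = 2048
So ceil(log2(1731)) = 11

bits = ceil(log2(1731)) = ceil(10.7574) = 11 bits


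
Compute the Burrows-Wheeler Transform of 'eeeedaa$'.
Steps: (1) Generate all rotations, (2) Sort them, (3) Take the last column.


Rotations (sorted):
  0: $eeeedaa -> last char: a
  1: a$eeeeda -> last char: a
  2: aa$eeeed -> last char: d
  3: daa$eeee -> last char: e
  4: edaa$eee -> last char: e
  5: eedaa$ee -> last char: e
  6: eeedaa$e -> last char: e
  7: eeeedaa$ -> last char: $


BWT = aadeeee$


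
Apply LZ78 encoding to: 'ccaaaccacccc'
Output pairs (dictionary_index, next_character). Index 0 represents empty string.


LZ78 encoding steps:
Dictionary: {0: ''}
Step 1: w='' (idx 0), next='c' -> output (0, 'c'), add 'c' as idx 1
Step 2: w='c' (idx 1), next='a' -> output (1, 'a'), add 'ca' as idx 2
Step 3: w='' (idx 0), next='a' -> output (0, 'a'), add 'a' as idx 3
Step 4: w='a' (idx 3), next='c' -> output (3, 'c'), add 'ac' as idx 4
Step 5: w='ca' (idx 2), next='c' -> output (2, 'c'), add 'cac' as idx 5
Step 6: w='c' (idx 1), next='c' -> output (1, 'c'), add 'cc' as idx 6
Step 7: w='c' (idx 1), end of input -> output (1, '')


Encoded: [(0, 'c'), (1, 'a'), (0, 'a'), (3, 'c'), (2, 'c'), (1, 'c'), (1, '')]


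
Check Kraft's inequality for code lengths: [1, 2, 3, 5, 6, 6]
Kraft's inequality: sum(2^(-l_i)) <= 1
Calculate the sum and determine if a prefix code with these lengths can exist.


Sum = 2^(-1) + 2^(-2) + 2^(-3) + 2^(-5) + 2^(-6) + 2^(-6)
    = 0.5 + 0.25 + 0.125 + 0.03125 + 0.015625 + 0.015625
    = 60/64 = 0.9375
Since 0.9375 <= 1, Kraft's inequality IS satisfied.
A prefix code with these lengths CAN exist.

Kraft sum = 0.9375. Satisfied.


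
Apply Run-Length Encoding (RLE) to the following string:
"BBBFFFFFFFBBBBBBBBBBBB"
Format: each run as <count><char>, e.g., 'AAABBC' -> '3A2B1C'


Scanning runs left to right:
  i=0: run of 'B' x 3 -> '3B'
  i=3: run of 'F' x 7 -> '7F'
  i=10: run of 'B' x 12 -> '12B'

RLE = 3B7F12B


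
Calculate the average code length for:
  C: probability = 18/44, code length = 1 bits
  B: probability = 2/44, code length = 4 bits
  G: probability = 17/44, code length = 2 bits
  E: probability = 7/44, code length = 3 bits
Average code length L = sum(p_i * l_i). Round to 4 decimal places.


Weighted contributions p_i * l_i:
  C: (18/44) * 1 = 18/44
  B: (2/44) * 4 = 8/44
  G: (17/44) * 2 = 34/44
  E: (7/44) * 3 = 21/44
Sum = (18 + 8 + 34 + 21)/44 = 81/44

L = 81/44 = 1.8409 bits/symbol


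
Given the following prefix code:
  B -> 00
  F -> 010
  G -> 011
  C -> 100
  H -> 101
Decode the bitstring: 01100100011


Decoding step by step:
Bits 011 -> G
Bits 00 -> B
Bits 100 -> C
Bits 011 -> G


Decoded message: GBCG


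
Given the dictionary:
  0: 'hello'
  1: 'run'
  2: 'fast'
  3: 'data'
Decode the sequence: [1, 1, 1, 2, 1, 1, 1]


Look up each index in the dictionary:
  1 -> 'run'
  1 -> 'run'
  1 -> 'run'
  2 -> 'fast'
  1 -> 'run'
  1 -> 'run'
  1 -> 'run'

Decoded: "run run run fast run run run"


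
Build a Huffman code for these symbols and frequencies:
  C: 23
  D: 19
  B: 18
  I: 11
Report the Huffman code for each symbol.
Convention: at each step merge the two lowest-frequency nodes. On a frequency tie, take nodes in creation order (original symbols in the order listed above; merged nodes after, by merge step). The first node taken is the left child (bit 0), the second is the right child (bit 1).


Huffman tree construction:
Step 1: Merge I(11) + B(18) = 29
Step 2: Merge D(19) + C(23) = 42
Step 3: Merge (I+B)(29) + (D+C)(42) = 71
Read each symbol's code off the tree from the root (left child = 0, right child = 1).

Codes:
  C: 11 (length 2)
  D: 10 (length 2)
  B: 01 (length 2)
  I: 00 (length 2)
Average code length: 142/71 = 2.0000 bits/symbol


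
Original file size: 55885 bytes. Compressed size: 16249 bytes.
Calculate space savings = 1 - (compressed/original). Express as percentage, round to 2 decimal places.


ratio = compressed/original = 16249/55885 = 0.290758
savings = 1 - ratio = 1 - 0.290758 = 0.709242
as a percentage: 0.709242 * 100 = 70.92%

Space savings = 1 - 16249/55885 = 70.92%


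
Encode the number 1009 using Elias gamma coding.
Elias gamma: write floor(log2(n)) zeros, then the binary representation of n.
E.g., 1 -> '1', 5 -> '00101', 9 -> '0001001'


num_bits = floor(log2(1009)) + 1 = 10
leading_zeros = num_bits - 1 = 9
binary(1009) = 1111110001

Elias gamma(1009) = '000000000' + '1111110001' = 0000000001111110001 (19 bits)


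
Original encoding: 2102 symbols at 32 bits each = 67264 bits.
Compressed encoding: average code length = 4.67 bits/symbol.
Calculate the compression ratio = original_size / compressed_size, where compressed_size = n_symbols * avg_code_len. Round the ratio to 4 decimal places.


original_size = n_symbols * orig_bits = 2102 * 32 = 67264 bits
compressed_size = n_symbols * avg_code_len = 2102 * 4.67 = 9816.34 bits
ratio = original_size / compressed_size = 67264 / 9816.34 = 6.8522

Compression ratio = 6.8522


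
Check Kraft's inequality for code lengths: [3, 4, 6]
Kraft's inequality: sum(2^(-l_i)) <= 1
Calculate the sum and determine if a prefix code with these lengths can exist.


Sum = 2^(-3) + 2^(-4) + 2^(-6)
    = 0.125 + 0.0625 + 0.015625
    = 13/64 = 0.203125
Since 0.203125 <= 1, Kraft's inequality IS satisfied.
A prefix code with these lengths CAN exist.

Kraft sum = 0.203125. Satisfied.


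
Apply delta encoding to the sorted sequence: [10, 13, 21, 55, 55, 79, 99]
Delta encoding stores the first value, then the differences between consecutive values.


First value: 10
Deltas:
  13 - 10 = 3
  21 - 13 = 8
  55 - 21 = 34
  55 - 55 = 0
  79 - 55 = 24
  99 - 79 = 20


Delta encoded: [10, 3, 8, 34, 0, 24, 20]


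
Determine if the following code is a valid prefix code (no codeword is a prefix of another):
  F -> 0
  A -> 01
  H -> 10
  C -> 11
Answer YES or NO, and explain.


Checking each pair (does one codeword prefix another?):
  F='0' vs A='01': prefix -- VIOLATION

NO -- this is NOT a valid prefix code. F (0) is a prefix of A (01).


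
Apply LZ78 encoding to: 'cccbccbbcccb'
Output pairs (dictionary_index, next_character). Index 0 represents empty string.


LZ78 encoding steps:
Dictionary: {0: ''}
Step 1: w='' (idx 0), next='c' -> output (0, 'c'), add 'c' as idx 1
Step 2: w='c' (idx 1), next='c' -> output (1, 'c'), add 'cc' as idx 2
Step 3: w='' (idx 0), next='b' -> output (0, 'b'), add 'b' as idx 3
Step 4: w='cc' (idx 2), next='b' -> output (2, 'b'), add 'ccb' as idx 4
Step 5: w='b' (idx 3), next='c' -> output (3, 'c'), add 'bc' as idx 5
Step 6: w='ccb' (idx 4), end of input -> output (4, '')


Encoded: [(0, 'c'), (1, 'c'), (0, 'b'), (2, 'b'), (3, 'c'), (4, '')]


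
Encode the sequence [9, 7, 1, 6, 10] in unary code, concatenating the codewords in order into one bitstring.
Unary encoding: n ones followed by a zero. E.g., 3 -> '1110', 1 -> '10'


Encode each number as n ones followed by a terminating 0:
  9 -> 1111111110 (10 bits)
  7 -> 11111110 (8 bits)
  1 -> 10 (2 bits)
  6 -> 1111110 (7 bits)
  10 -> 11111111110 (11 bits)
Total length = 10 + 8 + 2 + 7 + 11 = 38 bits.

Unary([9, 7, 1, 6, 10]) = 11111111101111111010111111011111111110 (38 bits)


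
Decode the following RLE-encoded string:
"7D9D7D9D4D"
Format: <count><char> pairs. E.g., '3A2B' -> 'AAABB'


Expanding each <count><char> pair:
  7D -> 'DDDDDDD'
  9D -> 'DDDDDDDDD'
  7D -> 'DDDDDDD'
  9D -> 'DDDDDDDDD'
  4D -> 'DDDD'

Decoded = DDDDDDDDDDDDDDDDDDDDDDDDDDDDDDDDDDDD


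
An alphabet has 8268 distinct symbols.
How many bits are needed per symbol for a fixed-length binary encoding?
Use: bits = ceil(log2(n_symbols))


log2(8268) = 13.0133
Bracket: 2^13 = 8192 < 8268 <= 2^14 = 16384
So ceil(log2(8268)) = 14

bits = ceil(log2(8268)) = ceil(13.0133) = 14 bits


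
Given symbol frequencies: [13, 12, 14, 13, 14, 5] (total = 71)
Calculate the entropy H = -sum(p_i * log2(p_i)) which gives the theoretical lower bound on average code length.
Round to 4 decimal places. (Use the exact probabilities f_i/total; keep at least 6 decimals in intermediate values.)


Per-symbol terms -p_i * log2(p_i) with p_i = f_i/71:
  p = 13/71 = 0.183099: log2(p) = -2.449307, -p*log2(p) = 0.448465
  p = 12/71 = 0.169014: log2(p) = -2.564785, -p*log2(p) = 0.433485
  p = 14/71 = 0.197183: log2(p) = -2.342392, -p*log2(p) = 0.461880
  p = 13/71 = 0.183099: log2(p) = -2.449307, -p*log2(p) = 0.448465
  p = 14/71 = 0.197183: log2(p) = -2.342392, -p*log2(p) = 0.461880
  p = 5/71 = 0.070423: log2(p) = -3.827819, -p*log2(p) = 0.269565
H = 0.448465 + 0.433485 + 0.461880 + 0.448465 + 0.461880 + 0.269565 = 2.523740

H = 2.5237 bits/symbol


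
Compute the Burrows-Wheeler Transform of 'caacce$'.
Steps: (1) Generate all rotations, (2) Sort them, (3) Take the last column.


Rotations (sorted):
  0: $caacce -> last char: e
  1: aacce$c -> last char: c
  2: acce$ca -> last char: a
  3: caacce$ -> last char: $
  4: cce$caa -> last char: a
  5: ce$caac -> last char: c
  6: e$caacc -> last char: c


BWT = eca$acc


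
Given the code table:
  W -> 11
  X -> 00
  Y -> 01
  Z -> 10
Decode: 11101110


Decoding:
11 -> W
10 -> Z
11 -> W
10 -> Z


Result: WZWZ


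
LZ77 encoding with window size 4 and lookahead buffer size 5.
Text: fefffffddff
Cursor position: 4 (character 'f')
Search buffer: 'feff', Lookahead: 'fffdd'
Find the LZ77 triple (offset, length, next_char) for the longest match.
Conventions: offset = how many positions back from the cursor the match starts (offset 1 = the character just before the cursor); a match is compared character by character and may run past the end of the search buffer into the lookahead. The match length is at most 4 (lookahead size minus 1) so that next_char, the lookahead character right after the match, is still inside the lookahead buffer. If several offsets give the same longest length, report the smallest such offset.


Try each offset into the search buffer:
  offset=1 (pos 3, char 'f'): match length 3
  offset=2 (pos 2, char 'f'): match length 3
  offset=3 (pos 1, char 'e'): match length 0
  offset=4 (pos 0, char 'f'): match length 1
Longest match has length 3, found at offsets 1, 2; take the smallest, offset 1.
next_char = character at position 4 + 3 = 7 -> 'd'

Best match: offset=1, length=3 (matching 'fff' starting at position 3)
LZ77 triple: (1, 3, 'd')


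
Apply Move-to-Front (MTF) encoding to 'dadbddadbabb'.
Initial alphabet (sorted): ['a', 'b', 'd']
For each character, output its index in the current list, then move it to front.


MTF encoding:
'd': index 2 in ['a', 'b', 'd'] -> ['d', 'a', 'b']
'a': index 1 in ['d', 'a', 'b'] -> ['a', 'd', 'b']
'd': index 1 in ['a', 'd', 'b'] -> ['d', 'a', 'b']
'b': index 2 in ['d', 'a', 'b'] -> ['b', 'd', 'a']
'd': index 1 in ['b', 'd', 'a'] -> ['d', 'b', 'a']
'd': index 0 in ['d', 'b', 'a'] -> ['d', 'b', 'a']
'a': index 2 in ['d', 'b', 'a'] -> ['a', 'd', 'b']
'd': index 1 in ['a', 'd', 'b'] -> ['d', 'a', 'b']
'b': index 2 in ['d', 'a', 'b'] -> ['b', 'd', 'a']
'a': index 2 in ['b', 'd', 'a'] -> ['a', 'b', 'd']
'b': index 1 in ['a', 'b', 'd'] -> ['b', 'a', 'd']
'b': index 0 in ['b', 'a', 'd'] -> ['b', 'a', 'd']


Output: [2, 1, 1, 2, 1, 0, 2, 1, 2, 2, 1, 0]


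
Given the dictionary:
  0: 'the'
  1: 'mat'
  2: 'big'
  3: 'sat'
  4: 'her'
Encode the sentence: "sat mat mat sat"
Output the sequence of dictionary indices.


Look up each word in the dictionary:
  'sat' -> 3
  'mat' -> 1
  'mat' -> 1
  'sat' -> 3

Encoded: [3, 1, 1, 3]


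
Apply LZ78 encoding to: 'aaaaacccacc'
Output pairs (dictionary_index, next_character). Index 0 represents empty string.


LZ78 encoding steps:
Dictionary: {0: ''}
Step 1: w='' (idx 0), next='a' -> output (0, 'a'), add 'a' as idx 1
Step 2: w='a' (idx 1), next='a' -> output (1, 'a'), add 'aa' as idx 2
Step 3: w='aa' (idx 2), next='c' -> output (2, 'c'), add 'aac' as idx 3
Step 4: w='' (idx 0), next='c' -> output (0, 'c'), add 'c' as idx 4
Step 5: w='c' (idx 4), next='a' -> output (4, 'a'), add 'ca' as idx 5
Step 6: w='c' (idx 4), next='c' -> output (4, 'c'), add 'cc' as idx 6


Encoded: [(0, 'a'), (1, 'a'), (2, 'c'), (0, 'c'), (4, 'a'), (4, 'c')]


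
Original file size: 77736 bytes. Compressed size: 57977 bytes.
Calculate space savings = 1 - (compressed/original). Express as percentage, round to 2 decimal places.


ratio = compressed/original = 57977/77736 = 0.745819
savings = 1 - ratio = 1 - 0.745819 = 0.254181
as a percentage: 0.254181 * 100 = 25.42%

Space savings = 1 - 57977/77736 = 25.42%


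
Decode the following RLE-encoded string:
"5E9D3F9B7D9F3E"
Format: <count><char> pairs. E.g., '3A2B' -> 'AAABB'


Expanding each <count><char> pair:
  5E -> 'EEEEE'
  9D -> 'DDDDDDDDD'
  3F -> 'FFF'
  9B -> 'BBBBBBBBB'
  7D -> 'DDDDDDD'
  9F -> 'FFFFFFFFF'
  3E -> 'EEE'

Decoded = EEEEEDDDDDDDDDFFFBBBBBBBBBDDDDDDDFFFFFFFFFEEE


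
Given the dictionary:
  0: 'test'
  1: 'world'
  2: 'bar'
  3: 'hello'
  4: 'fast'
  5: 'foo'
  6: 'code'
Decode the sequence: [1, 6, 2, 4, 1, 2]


Look up each index in the dictionary:
  1 -> 'world'
  6 -> 'code'
  2 -> 'bar'
  4 -> 'fast'
  1 -> 'world'
  2 -> 'bar'

Decoded: "world code bar fast world bar"


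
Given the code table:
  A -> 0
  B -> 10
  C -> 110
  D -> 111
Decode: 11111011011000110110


Decoding:
111 -> D
110 -> C
110 -> C
110 -> C
0 -> A
0 -> A
110 -> C
110 -> C


Result: DCCCAACC


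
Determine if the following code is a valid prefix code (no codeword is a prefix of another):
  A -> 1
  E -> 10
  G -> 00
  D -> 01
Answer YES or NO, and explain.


Checking each pair (does one codeword prefix another?):
  A='1' vs E='10': prefix -- VIOLATION

NO -- this is NOT a valid prefix code. A (1) is a prefix of E (10).


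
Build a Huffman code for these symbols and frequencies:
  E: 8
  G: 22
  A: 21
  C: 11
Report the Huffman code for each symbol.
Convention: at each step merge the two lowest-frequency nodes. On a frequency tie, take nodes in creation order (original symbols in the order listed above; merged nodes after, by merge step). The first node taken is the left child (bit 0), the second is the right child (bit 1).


Huffman tree construction:
Step 1: Merge E(8) + C(11) = 19
Step 2: Merge (E+C)(19) + A(21) = 40
Step 3: Merge G(22) + ((E+C)+A)(40) = 62
Read each symbol's code off the tree from the root (left child = 0, right child = 1).

Codes:
  E: 100 (length 3)
  G: 0 (length 1)
  A: 11 (length 2)
  C: 101 (length 3)
Average code length: 121/62 = 1.9516 bits/symbol


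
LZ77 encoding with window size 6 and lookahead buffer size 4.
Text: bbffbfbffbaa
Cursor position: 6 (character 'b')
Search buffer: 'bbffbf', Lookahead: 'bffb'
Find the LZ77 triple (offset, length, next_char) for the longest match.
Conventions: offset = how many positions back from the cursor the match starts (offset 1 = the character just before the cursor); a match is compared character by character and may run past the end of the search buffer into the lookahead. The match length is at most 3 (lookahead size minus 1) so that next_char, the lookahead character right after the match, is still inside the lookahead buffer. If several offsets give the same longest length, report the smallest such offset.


Try each offset into the search buffer:
  offset=1 (pos 5, char 'f'): match length 0
  offset=2 (pos 4, char 'b'): match length 2
  offset=3 (pos 3, char 'f'): match length 0
  offset=4 (pos 2, char 'f'): match length 0
  offset=5 (pos 1, char 'b'): match length 3
  offset=6 (pos 0, char 'b'): match length 1
Longest match has length 3 at offset 5.
next_char = character at position 6 + 3 = 9 -> 'b'

Best match: offset=5, length=3 (matching 'bff' starting at position 1)
LZ77 triple: (5, 3, 'b')


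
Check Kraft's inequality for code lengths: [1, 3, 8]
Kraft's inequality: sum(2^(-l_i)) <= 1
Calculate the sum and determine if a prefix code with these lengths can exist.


Sum = 2^(-1) + 2^(-3) + 2^(-8)
    = 0.5 + 0.125 + 0.00390625
    = 161/256 = 0.62890625
Since 0.62890625 <= 1, Kraft's inequality IS satisfied.
A prefix code with these lengths CAN exist.

Kraft sum = 0.62890625. Satisfied.


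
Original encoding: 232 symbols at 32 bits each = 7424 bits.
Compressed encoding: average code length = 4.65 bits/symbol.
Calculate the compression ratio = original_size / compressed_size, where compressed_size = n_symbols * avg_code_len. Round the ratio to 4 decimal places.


original_size = n_symbols * orig_bits = 232 * 32 = 7424 bits
compressed_size = n_symbols * avg_code_len = 232 * 4.65 = 1078.8 bits
ratio = original_size / compressed_size = 7424 / 1078.8 = 6.8817

Compression ratio = 6.8817


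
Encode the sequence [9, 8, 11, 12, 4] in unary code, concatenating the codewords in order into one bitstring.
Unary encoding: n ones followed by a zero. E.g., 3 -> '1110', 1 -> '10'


Encode each number as n ones followed by a terminating 0:
  9 -> 1111111110 (10 bits)
  8 -> 111111110 (9 bits)
  11 -> 111111111110 (12 bits)
  12 -> 1111111111110 (13 bits)
  4 -> 11110 (5 bits)
Total length = 10 + 9 + 12 + 13 + 5 = 49 bits.

Unary([9, 8, 11, 12, 4]) = 1111111110111111110111111111110111111111111011110 (49 bits)


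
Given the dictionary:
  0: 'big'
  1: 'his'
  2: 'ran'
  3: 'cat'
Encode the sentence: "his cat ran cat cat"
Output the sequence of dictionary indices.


Look up each word in the dictionary:
  'his' -> 1
  'cat' -> 3
  'ran' -> 2
  'cat' -> 3
  'cat' -> 3

Encoded: [1, 3, 2, 3, 3]


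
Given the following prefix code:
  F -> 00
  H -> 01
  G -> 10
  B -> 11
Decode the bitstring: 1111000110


Decoding step by step:
Bits 11 -> B
Bits 11 -> B
Bits 00 -> F
Bits 01 -> H
Bits 10 -> G


Decoded message: BBFHG


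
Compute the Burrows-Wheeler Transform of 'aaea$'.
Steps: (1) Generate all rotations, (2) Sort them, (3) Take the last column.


Rotations (sorted):
  0: $aaea -> last char: a
  1: a$aae -> last char: e
  2: aaea$ -> last char: $
  3: aea$a -> last char: a
  4: ea$aa -> last char: a


BWT = ae$aa


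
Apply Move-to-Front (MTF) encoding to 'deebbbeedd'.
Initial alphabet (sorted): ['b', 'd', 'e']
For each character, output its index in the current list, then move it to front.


MTF encoding:
'd': index 1 in ['b', 'd', 'e'] -> ['d', 'b', 'e']
'e': index 2 in ['d', 'b', 'e'] -> ['e', 'd', 'b']
'e': index 0 in ['e', 'd', 'b'] -> ['e', 'd', 'b']
'b': index 2 in ['e', 'd', 'b'] -> ['b', 'e', 'd']
'b': index 0 in ['b', 'e', 'd'] -> ['b', 'e', 'd']
'b': index 0 in ['b', 'e', 'd'] -> ['b', 'e', 'd']
'e': index 1 in ['b', 'e', 'd'] -> ['e', 'b', 'd']
'e': index 0 in ['e', 'b', 'd'] -> ['e', 'b', 'd']
'd': index 2 in ['e', 'b', 'd'] -> ['d', 'e', 'b']
'd': index 0 in ['d', 'e', 'b'] -> ['d', 'e', 'b']


Output: [1, 2, 0, 2, 0, 0, 1, 0, 2, 0]


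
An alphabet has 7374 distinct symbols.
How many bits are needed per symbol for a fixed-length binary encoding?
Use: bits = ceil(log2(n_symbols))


log2(7374) = 12.8482
Bracket: 2^12 = 4096 < 7374 <= 2^13 = 8192
So ceil(log2(7374)) = 13

bits = ceil(log2(7374)) = ceil(12.8482) = 13 bits


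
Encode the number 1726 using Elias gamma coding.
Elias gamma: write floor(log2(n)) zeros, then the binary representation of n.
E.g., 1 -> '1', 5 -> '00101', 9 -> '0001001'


num_bits = floor(log2(1726)) + 1 = 11
leading_zeros = num_bits - 1 = 10
binary(1726) = 11010111110

Elias gamma(1726) = '0000000000' + '11010111110' = 000000000011010111110 (21 bits)


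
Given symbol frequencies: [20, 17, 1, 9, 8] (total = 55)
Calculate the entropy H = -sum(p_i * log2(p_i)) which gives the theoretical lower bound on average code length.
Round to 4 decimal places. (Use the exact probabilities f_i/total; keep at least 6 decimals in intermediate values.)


Per-symbol terms -p_i * log2(p_i) with p_i = f_i/55:
  p = 20/55 = 0.363636: log2(p) = -1.459432, -p*log2(p) = 0.530702
  p = 17/55 = 0.309091: log2(p) = -1.693897, -p*log2(p) = 0.523568
  p = 1/55 = 0.018182: log2(p) = -5.781360, -p*log2(p) = 0.105116
  p = 9/55 = 0.163636: log2(p) = -2.611435, -p*log2(p) = 0.427326
  p = 8/55 = 0.145455: log2(p) = -2.781360, -p*log2(p) = 0.404561
H = 0.530702 + 0.523568 + 0.105116 + 0.427326 + 0.404561 = 1.991273

H = 1.9913 bits/symbol


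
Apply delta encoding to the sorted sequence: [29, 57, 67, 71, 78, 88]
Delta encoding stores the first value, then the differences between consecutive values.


First value: 29
Deltas:
  57 - 29 = 28
  67 - 57 = 10
  71 - 67 = 4
  78 - 71 = 7
  88 - 78 = 10


Delta encoded: [29, 28, 10, 4, 7, 10]


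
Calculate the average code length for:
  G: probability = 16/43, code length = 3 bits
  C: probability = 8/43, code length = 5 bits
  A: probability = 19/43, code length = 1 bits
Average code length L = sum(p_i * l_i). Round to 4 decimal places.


Weighted contributions p_i * l_i:
  G: (16/43) * 3 = 48/43
  C: (8/43) * 5 = 40/43
  A: (19/43) * 1 = 19/43
Sum = (48 + 40 + 19)/43 = 107/43

L = 107/43 = 2.4884 bits/symbol


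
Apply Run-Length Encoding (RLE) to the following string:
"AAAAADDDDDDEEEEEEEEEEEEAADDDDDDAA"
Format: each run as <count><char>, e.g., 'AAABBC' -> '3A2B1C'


Scanning runs left to right:
  i=0: run of 'A' x 5 -> '5A'
  i=5: run of 'D' x 6 -> '6D'
  i=11: run of 'E' x 12 -> '12E'
  i=23: run of 'A' x 2 -> '2A'
  i=25: run of 'D' x 6 -> '6D'
  i=31: run of 'A' x 2 -> '2A'

RLE = 5A6D12E2A6D2A


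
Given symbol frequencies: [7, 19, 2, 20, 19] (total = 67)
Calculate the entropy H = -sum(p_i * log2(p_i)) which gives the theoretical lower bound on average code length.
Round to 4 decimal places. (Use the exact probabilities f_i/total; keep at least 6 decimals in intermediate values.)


Per-symbol terms -p_i * log2(p_i) with p_i = f_i/67:
  p = 7/67 = 0.104478: log2(p) = -3.258734, -p*log2(p) = 0.340465
  p = 19/67 = 0.283582: log2(p) = -1.818162, -p*log2(p) = 0.515598
  p = 2/67 = 0.029851: log2(p) = -5.066089, -p*log2(p) = 0.151227
  p = 20/67 = 0.298507: log2(p) = -1.744161, -p*log2(p) = 0.520645
  p = 19/67 = 0.283582: log2(p) = -1.818162, -p*log2(p) = 0.515598
H = 0.340465 + 0.515598 + 0.151227 + 0.520645 + 0.515598 = 2.043533

H = 2.0435 bits/symbol


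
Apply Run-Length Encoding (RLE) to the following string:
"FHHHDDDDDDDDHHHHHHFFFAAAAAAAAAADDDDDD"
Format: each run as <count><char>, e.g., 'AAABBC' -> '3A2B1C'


Scanning runs left to right:
  i=0: run of 'F' x 1 -> '1F'
  i=1: run of 'H' x 3 -> '3H'
  i=4: run of 'D' x 8 -> '8D'
  i=12: run of 'H' x 6 -> '6H'
  i=18: run of 'F' x 3 -> '3F'
  i=21: run of 'A' x 10 -> '10A'
  i=31: run of 'D' x 6 -> '6D'

RLE = 1F3H8D6H3F10A6D


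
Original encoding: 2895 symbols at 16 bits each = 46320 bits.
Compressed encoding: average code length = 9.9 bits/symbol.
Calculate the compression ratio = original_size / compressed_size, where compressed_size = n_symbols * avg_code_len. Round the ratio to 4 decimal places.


original_size = n_symbols * orig_bits = 2895 * 16 = 46320 bits
compressed_size = n_symbols * avg_code_len = 2895 * 9.9 = 28660.5 bits
ratio = original_size / compressed_size = 46320 / 28660.5 = 1.6162

Compression ratio = 1.6162


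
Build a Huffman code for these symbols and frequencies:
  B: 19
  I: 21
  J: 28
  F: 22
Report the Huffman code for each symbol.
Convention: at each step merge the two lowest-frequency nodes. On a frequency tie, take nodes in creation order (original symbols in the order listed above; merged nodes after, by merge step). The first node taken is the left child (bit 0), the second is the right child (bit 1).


Huffman tree construction:
Step 1: Merge B(19) + I(21) = 40
Step 2: Merge F(22) + J(28) = 50
Step 3: Merge (B+I)(40) + (F+J)(50) = 90
Read each symbol's code off the tree from the root (left child = 0, right child = 1).

Codes:
  B: 00 (length 2)
  I: 01 (length 2)
  J: 11 (length 2)
  F: 10 (length 2)
Average code length: 180/90 = 2.0000 bits/symbol


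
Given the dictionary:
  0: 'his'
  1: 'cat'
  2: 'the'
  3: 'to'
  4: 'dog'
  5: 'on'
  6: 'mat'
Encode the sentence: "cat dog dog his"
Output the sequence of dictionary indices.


Look up each word in the dictionary:
  'cat' -> 1
  'dog' -> 4
  'dog' -> 4
  'his' -> 0

Encoded: [1, 4, 4, 0]


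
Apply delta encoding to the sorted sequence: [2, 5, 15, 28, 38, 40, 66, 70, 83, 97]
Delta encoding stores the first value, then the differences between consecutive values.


First value: 2
Deltas:
  5 - 2 = 3
  15 - 5 = 10
  28 - 15 = 13
  38 - 28 = 10
  40 - 38 = 2
  66 - 40 = 26
  70 - 66 = 4
  83 - 70 = 13
  97 - 83 = 14


Delta encoded: [2, 3, 10, 13, 10, 2, 26, 4, 13, 14]


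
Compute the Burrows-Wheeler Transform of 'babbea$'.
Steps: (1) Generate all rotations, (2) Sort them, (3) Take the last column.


Rotations (sorted):
  0: $babbea -> last char: a
  1: a$babbe -> last char: e
  2: abbea$b -> last char: b
  3: babbea$ -> last char: $
  4: bbea$ba -> last char: a
  5: bea$bab -> last char: b
  6: ea$babb -> last char: b


BWT = aeb$abb


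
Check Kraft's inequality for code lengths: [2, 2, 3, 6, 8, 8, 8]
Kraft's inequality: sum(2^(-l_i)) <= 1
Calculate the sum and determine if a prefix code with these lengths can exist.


Sum = 2^(-2) + 2^(-2) + 2^(-3) + 2^(-6) + 2^(-8) + 2^(-8) + 2^(-8)
    = 0.25 + 0.25 + 0.125 + 0.015625 + 0.00390625 + 0.00390625 + 0.00390625
    = 167/256 = 0.65234375
Since 0.65234375 <= 1, Kraft's inequality IS satisfied.
A prefix code with these lengths CAN exist.

Kraft sum = 0.65234375. Satisfied.


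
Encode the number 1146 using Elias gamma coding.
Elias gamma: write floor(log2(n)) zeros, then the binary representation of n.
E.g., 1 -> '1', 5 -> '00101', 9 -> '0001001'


num_bits = floor(log2(1146)) + 1 = 11
leading_zeros = num_bits - 1 = 10
binary(1146) = 10001111010

Elias gamma(1146) = '0000000000' + '10001111010' = 000000000010001111010 (21 bits)


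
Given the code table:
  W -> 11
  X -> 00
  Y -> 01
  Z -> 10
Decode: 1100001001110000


Decoding:
11 -> W
00 -> X
00 -> X
10 -> Z
01 -> Y
11 -> W
00 -> X
00 -> X


Result: WXXZYWXX


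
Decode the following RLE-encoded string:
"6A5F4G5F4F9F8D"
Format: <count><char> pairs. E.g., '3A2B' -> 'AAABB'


Expanding each <count><char> pair:
  6A -> 'AAAAAA'
  5F -> 'FFFFF'
  4G -> 'GGGG'
  5F -> 'FFFFF'
  4F -> 'FFFF'
  9F -> 'FFFFFFFFF'
  8D -> 'DDDDDDDD'

Decoded = AAAAAAFFFFFGGGGFFFFFFFFFFFFFFFFFFDDDDDDDD


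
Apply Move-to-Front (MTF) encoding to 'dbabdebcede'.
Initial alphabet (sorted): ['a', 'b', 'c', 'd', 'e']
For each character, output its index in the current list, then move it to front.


MTF encoding:
'd': index 3 in ['a', 'b', 'c', 'd', 'e'] -> ['d', 'a', 'b', 'c', 'e']
'b': index 2 in ['d', 'a', 'b', 'c', 'e'] -> ['b', 'd', 'a', 'c', 'e']
'a': index 2 in ['b', 'd', 'a', 'c', 'e'] -> ['a', 'b', 'd', 'c', 'e']
'b': index 1 in ['a', 'b', 'd', 'c', 'e'] -> ['b', 'a', 'd', 'c', 'e']
'd': index 2 in ['b', 'a', 'd', 'c', 'e'] -> ['d', 'b', 'a', 'c', 'e']
'e': index 4 in ['d', 'b', 'a', 'c', 'e'] -> ['e', 'd', 'b', 'a', 'c']
'b': index 2 in ['e', 'd', 'b', 'a', 'c'] -> ['b', 'e', 'd', 'a', 'c']
'c': index 4 in ['b', 'e', 'd', 'a', 'c'] -> ['c', 'b', 'e', 'd', 'a']
'e': index 2 in ['c', 'b', 'e', 'd', 'a'] -> ['e', 'c', 'b', 'd', 'a']
'd': index 3 in ['e', 'c', 'b', 'd', 'a'] -> ['d', 'e', 'c', 'b', 'a']
'e': index 1 in ['d', 'e', 'c', 'b', 'a'] -> ['e', 'd', 'c', 'b', 'a']


Output: [3, 2, 2, 1, 2, 4, 2, 4, 2, 3, 1]


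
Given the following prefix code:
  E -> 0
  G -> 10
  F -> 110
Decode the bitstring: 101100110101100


Decoding step by step:
Bits 10 -> G
Bits 110 -> F
Bits 0 -> E
Bits 110 -> F
Bits 10 -> G
Bits 110 -> F
Bits 0 -> E


Decoded message: GFEFGFE


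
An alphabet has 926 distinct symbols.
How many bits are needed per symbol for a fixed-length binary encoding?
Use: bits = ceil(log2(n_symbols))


log2(926) = 9.8549
Bracket: 2^9 = 512 < 926 <= 2^10 = 1024
So ceil(log2(926)) = 10

bits = ceil(log2(926)) = ceil(9.8549) = 10 bits


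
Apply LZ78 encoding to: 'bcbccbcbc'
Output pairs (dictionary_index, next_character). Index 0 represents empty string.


LZ78 encoding steps:
Dictionary: {0: ''}
Step 1: w='' (idx 0), next='b' -> output (0, 'b'), add 'b' as idx 1
Step 2: w='' (idx 0), next='c' -> output (0, 'c'), add 'c' as idx 2
Step 3: w='b' (idx 1), next='c' -> output (1, 'c'), add 'bc' as idx 3
Step 4: w='c' (idx 2), next='b' -> output (2, 'b'), add 'cb' as idx 4
Step 5: w='cb' (idx 4), next='c' -> output (4, 'c'), add 'cbc' as idx 5


Encoded: [(0, 'b'), (0, 'c'), (1, 'c'), (2, 'b'), (4, 'c')]


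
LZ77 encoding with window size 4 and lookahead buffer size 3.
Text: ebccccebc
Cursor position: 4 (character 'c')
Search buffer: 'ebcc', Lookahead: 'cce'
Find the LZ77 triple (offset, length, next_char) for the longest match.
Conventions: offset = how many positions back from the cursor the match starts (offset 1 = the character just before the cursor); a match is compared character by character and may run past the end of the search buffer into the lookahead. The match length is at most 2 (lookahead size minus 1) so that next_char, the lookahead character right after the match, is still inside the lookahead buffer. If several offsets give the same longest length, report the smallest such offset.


Try each offset into the search buffer:
  offset=1 (pos 3, char 'c'): match length 2
  offset=2 (pos 2, char 'c'): match length 2
  offset=3 (pos 1, char 'b'): match length 0
  offset=4 (pos 0, char 'e'): match length 0
Longest match has length 2, found at offsets 1, 2; take the smallest, offset 1.
next_char = character at position 4 + 2 = 6 -> 'e'

Best match: offset=1, length=2 (matching 'cc' starting at position 3)
LZ77 triple: (1, 2, 'e')


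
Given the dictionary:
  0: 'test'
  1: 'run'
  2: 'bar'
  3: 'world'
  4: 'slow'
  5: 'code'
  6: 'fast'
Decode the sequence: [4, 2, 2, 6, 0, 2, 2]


Look up each index in the dictionary:
  4 -> 'slow'
  2 -> 'bar'
  2 -> 'bar'
  6 -> 'fast'
  0 -> 'test'
  2 -> 'bar'
  2 -> 'bar'

Decoded: "slow bar bar fast test bar bar"


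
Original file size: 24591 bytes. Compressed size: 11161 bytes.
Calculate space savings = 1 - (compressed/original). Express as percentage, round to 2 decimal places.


ratio = compressed/original = 11161/24591 = 0.453865
savings = 1 - ratio = 1 - 0.453865 = 0.546135
as a percentage: 0.546135 * 100 = 54.61%

Space savings = 1 - 11161/24591 = 54.61%


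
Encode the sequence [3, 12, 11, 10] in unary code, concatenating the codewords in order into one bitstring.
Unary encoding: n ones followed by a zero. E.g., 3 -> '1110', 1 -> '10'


Encode each number as n ones followed by a terminating 0:
  3 -> 1110 (4 bits)
  12 -> 1111111111110 (13 bits)
  11 -> 111111111110 (12 bits)
  10 -> 11111111110 (11 bits)
Total length = 4 + 13 + 12 + 11 = 40 bits.

Unary([3, 12, 11, 10]) = 1110111111111111011111111111011111111110 (40 bits)


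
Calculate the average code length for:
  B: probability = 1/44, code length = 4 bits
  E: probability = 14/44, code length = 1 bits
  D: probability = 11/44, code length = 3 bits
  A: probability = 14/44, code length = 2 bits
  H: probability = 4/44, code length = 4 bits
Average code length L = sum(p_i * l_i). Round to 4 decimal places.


Weighted contributions p_i * l_i:
  B: (1/44) * 4 = 4/44
  E: (14/44) * 1 = 14/44
  D: (11/44) * 3 = 33/44
  A: (14/44) * 2 = 28/44
  H: (4/44) * 4 = 16/44
Sum = (4 + 14 + 33 + 28 + 16)/44 = 95/44

L = 95/44 = 2.1591 bits/symbol


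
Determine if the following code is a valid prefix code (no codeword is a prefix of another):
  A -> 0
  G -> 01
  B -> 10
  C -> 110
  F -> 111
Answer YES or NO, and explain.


Checking each pair (does one codeword prefix another?):
  A='0' vs G='01': prefix -- VIOLATION

NO -- this is NOT a valid prefix code. A (0) is a prefix of G (01).


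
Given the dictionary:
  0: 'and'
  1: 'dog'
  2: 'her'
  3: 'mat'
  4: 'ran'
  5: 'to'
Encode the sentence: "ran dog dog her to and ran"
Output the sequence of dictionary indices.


Look up each word in the dictionary:
  'ran' -> 4
  'dog' -> 1
  'dog' -> 1
  'her' -> 2
  'to' -> 5
  'and' -> 0
  'ran' -> 4

Encoded: [4, 1, 1, 2, 5, 0, 4]
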